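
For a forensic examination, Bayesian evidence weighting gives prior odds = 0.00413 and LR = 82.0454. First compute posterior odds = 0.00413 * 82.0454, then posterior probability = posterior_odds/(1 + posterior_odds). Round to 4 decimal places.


Bayesian evidence evaluation:
Posterior odds = prior_odds * LR = 0.00413 * 82.0454 = 0.3388475
Posterior probability = posterior_odds / (1 + posterior_odds)
= 0.3388475 / (1 + 0.3388475)
= 0.3388475 / 1.3388475
= 0.2531

0.2531


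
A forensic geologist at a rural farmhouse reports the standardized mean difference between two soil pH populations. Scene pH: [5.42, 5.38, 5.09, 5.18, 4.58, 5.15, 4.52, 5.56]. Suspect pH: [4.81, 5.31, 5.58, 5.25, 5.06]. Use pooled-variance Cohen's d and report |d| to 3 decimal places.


Pooled-variance Cohen's d for soil pH comparison:
Scene mean = 40.88 / 8 = 5.11
Suspect mean = 26.01 / 5 = 5.202
Scene sample variance s_s^2 = 0.143914
Suspect sample variance s_c^2 = 0.08267
Pooled variance = ((n_s-1)*s_s^2 + (n_c-1)*s_c^2) / (n_s + n_c - 2) = 0.121644
Pooled SD = sqrt(0.121644) = 0.348775
Mean difference = -0.092
|d| = |-0.092| / 0.348775 = 0.264

0.264


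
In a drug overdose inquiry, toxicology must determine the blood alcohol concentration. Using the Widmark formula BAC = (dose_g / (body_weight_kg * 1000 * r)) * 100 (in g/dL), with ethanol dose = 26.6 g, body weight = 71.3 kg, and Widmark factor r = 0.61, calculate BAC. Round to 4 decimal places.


Applying the Widmark formula:
BAC = (dose_g / (body_wt * 1000 * r)) * 100
Denominator = 71.3 * 1000 * 0.61 = 43493
BAC = (26.6 / 43493) * 100
BAC = 0.0612 g/dL

0.0612


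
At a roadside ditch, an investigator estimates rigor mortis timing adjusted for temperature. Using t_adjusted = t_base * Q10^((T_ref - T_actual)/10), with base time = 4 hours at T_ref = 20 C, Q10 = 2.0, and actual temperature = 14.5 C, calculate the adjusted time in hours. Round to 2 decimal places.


Rigor mortis time adjustment:
Exponent = (T_ref - T_actual) / 10 = (20 - 14.5) / 10 = 0.55
Q10 factor = 2.0^0.55 = 1.46409
t_adjusted = 4 * 1.46409 = 5.86 hours

5.86


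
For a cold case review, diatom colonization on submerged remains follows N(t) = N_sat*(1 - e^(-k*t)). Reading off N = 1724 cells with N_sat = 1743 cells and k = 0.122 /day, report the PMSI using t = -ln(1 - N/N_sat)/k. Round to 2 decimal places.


PMSI from diatom colonization curve:
N / N_sat = 1724 / 1743 = 0.989099
1 - N/N_sat = 0.010901
ln(1 - N/N_sat) = -4.518901
t = -ln(1 - N/N_sat) / k = -(-4.518901) / 0.122 = 37.04 days

37.04


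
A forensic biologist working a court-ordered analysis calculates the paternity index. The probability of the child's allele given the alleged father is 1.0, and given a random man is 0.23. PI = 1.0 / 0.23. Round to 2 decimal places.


Paternity Index calculation:
PI = P(allele|father) / P(allele|random)
PI = 1.0 / 0.23
PI = 4.35

4.35


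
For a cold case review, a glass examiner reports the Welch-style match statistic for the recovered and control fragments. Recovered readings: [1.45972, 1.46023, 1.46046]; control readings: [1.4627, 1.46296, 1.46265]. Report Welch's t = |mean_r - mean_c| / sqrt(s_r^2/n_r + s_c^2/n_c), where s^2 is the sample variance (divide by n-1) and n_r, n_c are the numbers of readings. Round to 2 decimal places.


Welch's t-criterion for glass RI comparison:
Recovered mean = sum / n_r = 4.38041 / 3 = 1.4601367
Control mean = sum / n_c = 4.38831 / 3 = 1.46277
Recovered sample variance s_r^2 = 1.43433e-07
Control sample variance s_c^2 = 2.77e-08
Welch SE (unpooled) = sqrt(s_r^2/n_r + s_c^2/n_c) = sqrt(4.78111e-08 + 9.23333e-09) = sqrt(5.70444e-08) = 0.00023884
|mean_r - mean_c| = 0.00263333
t = 0.00263333 / 0.00023884 = 11.03

11.03


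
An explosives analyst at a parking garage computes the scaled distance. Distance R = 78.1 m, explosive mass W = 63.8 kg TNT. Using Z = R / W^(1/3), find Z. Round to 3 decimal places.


Scaled distance calculation:
W^(1/3) = 63.8^(1/3) = 3.995829
Z = R / W^(1/3) = 78.1 / 3.995829
Z = 19.545 m/kg^(1/3)

19.545


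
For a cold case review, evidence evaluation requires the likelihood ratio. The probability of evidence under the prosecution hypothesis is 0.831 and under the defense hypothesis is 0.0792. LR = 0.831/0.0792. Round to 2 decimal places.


Likelihood ratio calculation:
LR = P(E|Hp) / P(E|Hd)
LR = 0.831 / 0.0792
LR = 10.49

10.49


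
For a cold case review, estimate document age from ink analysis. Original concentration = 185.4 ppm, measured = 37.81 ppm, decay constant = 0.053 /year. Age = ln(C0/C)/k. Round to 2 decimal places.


Document age estimation:
C0/C = 185.4 / 37.81 = 4.903465
ln(C0/C) = 1.589942
t = 1.589942 / 0.053 = 30.00 years

30.00


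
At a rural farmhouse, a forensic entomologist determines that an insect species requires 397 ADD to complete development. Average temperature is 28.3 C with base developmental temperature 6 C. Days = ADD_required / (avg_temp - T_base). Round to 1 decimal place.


Insect development time:
Effective temperature = avg_temp - T_base = 28.3 - 6 = 22.3 C
Days = ADD / effective_temp = 397 / 22.3 = 17.8 days

17.8


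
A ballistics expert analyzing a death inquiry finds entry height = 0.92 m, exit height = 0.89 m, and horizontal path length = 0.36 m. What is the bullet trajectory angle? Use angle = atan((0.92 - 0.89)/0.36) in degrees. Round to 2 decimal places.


Bullet trajectory angle:
Height difference = 0.92 - 0.89 = 0.03 m
angle = atan(0.03 / 0.36)
angle = atan(0.083333)
angle = 4.76 degrees

4.76


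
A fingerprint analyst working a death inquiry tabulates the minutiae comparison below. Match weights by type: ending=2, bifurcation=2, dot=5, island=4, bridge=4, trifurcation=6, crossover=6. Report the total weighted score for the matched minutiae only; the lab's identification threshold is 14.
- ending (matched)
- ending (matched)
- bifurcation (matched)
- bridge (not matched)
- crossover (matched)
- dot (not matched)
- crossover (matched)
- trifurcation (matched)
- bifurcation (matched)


Weighted minutiae match score:
  ending: matched, +2 (running total 2)
  ending: matched, +2 (running total 4)
  bifurcation: matched, +2 (running total 6)
  bridge: not matched, +0
  crossover: matched, +6 (running total 12)
  dot: not matched, +0
  crossover: matched, +6 (running total 18)
  trifurcation: matched, +6 (running total 24)
  bifurcation: matched, +2 (running total 26)
Total score = 26
Threshold = 14; verdict = identification

26


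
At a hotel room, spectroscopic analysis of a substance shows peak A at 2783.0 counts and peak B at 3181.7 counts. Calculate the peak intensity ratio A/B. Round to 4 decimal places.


Spectral peak ratio:
Peak A = 2783.0 counts
Peak B = 3181.7 counts
Ratio = 2783.0 / 3181.7 = 0.8747

0.8747


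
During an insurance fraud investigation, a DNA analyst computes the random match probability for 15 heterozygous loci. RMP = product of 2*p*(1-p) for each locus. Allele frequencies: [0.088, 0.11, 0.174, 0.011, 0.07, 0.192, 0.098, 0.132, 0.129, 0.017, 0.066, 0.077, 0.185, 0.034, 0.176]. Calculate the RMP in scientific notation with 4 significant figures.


Computing RMP for 15 loci:
Locus 1: 2 * 0.088 * 0.912 = 0.160512
Locus 2: 2 * 0.11 * 0.89 = 0.1958
Locus 3: 2 * 0.174 * 0.826 = 0.287448
Locus 4: 2 * 0.011 * 0.989 = 0.021758
Locus 5: 2 * 0.07 * 0.93 = 0.1302
Locus 6: 2 * 0.192 * 0.808 = 0.310272
Locus 7: 2 * 0.098 * 0.902 = 0.176792
Locus 8: 2 * 0.132 * 0.868 = 0.229152
Locus 9: 2 * 0.129 * 0.871 = 0.224718
Locus 10: 2 * 0.017 * 0.983 = 0.033422
Locus 11: 2 * 0.066 * 0.934 = 0.123288
Locus 12: 2 * 0.077 * 0.923 = 0.142142
Locus 13: 2 * 0.185 * 0.815 = 0.30155
Locus 14: 2 * 0.034 * 0.966 = 0.065688
Locus 15: 2 * 0.176 * 0.824 = 0.290048
RMP = 2.433e-13

2.433e-13


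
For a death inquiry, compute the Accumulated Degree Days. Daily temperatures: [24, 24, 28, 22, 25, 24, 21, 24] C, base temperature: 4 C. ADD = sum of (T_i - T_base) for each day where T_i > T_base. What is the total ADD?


Computing ADD day by day:
Day 1: max(0, 24 - 4) = 20
Day 2: max(0, 24 - 4) = 20
Day 3: max(0, 28 - 4) = 24
Day 4: max(0, 22 - 4) = 18
Day 5: max(0, 25 - 4) = 21
Day 6: max(0, 24 - 4) = 20
Day 7: max(0, 21 - 4) = 17
Day 8: max(0, 24 - 4) = 20
Total ADD = 160

160


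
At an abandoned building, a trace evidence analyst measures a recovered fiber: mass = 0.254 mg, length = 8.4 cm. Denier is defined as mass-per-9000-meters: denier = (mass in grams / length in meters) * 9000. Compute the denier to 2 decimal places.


Denier calculation:
Mass in grams = 0.254 mg / 1000 = 0.000254 g
Length in meters = 8.4 cm / 100 = 0.084 m
Linear density = mass / length = 0.000254 / 0.084 = 0.00302381 g/m
Denier = (g/m) * 9000 = 0.00302381 * 9000 = 27.21

27.21


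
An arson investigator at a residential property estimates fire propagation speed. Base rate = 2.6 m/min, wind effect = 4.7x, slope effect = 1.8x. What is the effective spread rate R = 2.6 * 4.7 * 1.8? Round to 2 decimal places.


Fire spread rate calculation:
R = R0 * wind_factor * slope_factor
= 2.6 * 4.7 * 1.8
= 12.22 * 1.8
= 22.00 m/min

22.00


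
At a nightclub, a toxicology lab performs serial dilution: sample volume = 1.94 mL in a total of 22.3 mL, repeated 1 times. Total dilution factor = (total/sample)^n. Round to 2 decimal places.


Dilution factor calculation:
Single dilution = V_total / V_sample = 22.3 / 1.94 ≈ 11.494845
Number of dilutions = 1
Total DF = (22.3 / 1.94)^1 (full precision, rounded at the end) = 11.49

11.49


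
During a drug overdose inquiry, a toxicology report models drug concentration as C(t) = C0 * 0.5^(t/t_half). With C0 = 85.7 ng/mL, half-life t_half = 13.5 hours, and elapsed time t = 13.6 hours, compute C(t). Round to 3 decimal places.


Drug concentration decay:
Number of half-lives = t / t_half = 13.6 / 13.5 = 1.007407
Decay factor = 0.5^1.007407 = 0.49743951
C(t) = 85.7 * 0.49743951 = 42.631 ng/mL

42.631


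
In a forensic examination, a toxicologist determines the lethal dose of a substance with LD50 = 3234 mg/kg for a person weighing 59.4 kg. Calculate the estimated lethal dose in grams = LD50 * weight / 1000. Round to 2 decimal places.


Lethal dose calculation:
Lethal dose = LD50 * body_weight / 1000
= 3234 * 59.4 / 1000
= 192099.6 / 1000
= 192.10 g

192.10


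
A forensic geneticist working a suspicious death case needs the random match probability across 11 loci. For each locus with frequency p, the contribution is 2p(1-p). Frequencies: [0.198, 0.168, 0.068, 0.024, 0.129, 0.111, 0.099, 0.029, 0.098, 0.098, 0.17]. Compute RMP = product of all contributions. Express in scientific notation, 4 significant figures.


Computing RMP for 11 loci:
Locus 1: 2 * 0.198 * 0.802 = 0.317592
Locus 2: 2 * 0.168 * 0.832 = 0.279552
Locus 3: 2 * 0.068 * 0.932 = 0.126752
Locus 4: 2 * 0.024 * 0.976 = 0.046848
Locus 5: 2 * 0.129 * 0.871 = 0.224718
Locus 6: 2 * 0.111 * 0.889 = 0.197358
Locus 7: 2 * 0.099 * 0.901 = 0.178398
Locus 8: 2 * 0.029 * 0.971 = 0.056318
Locus 9: 2 * 0.098 * 0.902 = 0.176792
Locus 10: 2 * 0.098 * 0.902 = 0.176792
Locus 11: 2 * 0.17 * 0.83 = 0.2822
RMP = 2.072e-09

2.072e-09


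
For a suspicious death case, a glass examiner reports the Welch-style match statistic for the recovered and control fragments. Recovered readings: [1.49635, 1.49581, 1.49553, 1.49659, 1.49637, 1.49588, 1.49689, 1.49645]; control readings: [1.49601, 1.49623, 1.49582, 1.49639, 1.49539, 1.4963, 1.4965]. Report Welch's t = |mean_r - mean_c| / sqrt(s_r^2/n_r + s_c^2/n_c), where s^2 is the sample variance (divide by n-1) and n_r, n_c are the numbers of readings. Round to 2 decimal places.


Welch's t-criterion for glass RI comparison:
Recovered mean = sum / n_r = 11.96987 / 8 = 1.4962338
Control mean = sum / n_c = 10.47264 / 7 = 1.4960914
Recovered sample variance s_r^2 = 2.05198e-07
Control sample variance s_c^2 = 1.48514e-07
Welch SE (unpooled) = sqrt(s_r^2/n_r + s_c^2/n_c) = sqrt(2.56498e-08 + 2.12163e-08) = sqrt(4.68661e-08) = 0.000216486
|mean_r - mean_c| = 0.000142321
t = 0.000142321 / 0.000216486 = 0.66

0.66


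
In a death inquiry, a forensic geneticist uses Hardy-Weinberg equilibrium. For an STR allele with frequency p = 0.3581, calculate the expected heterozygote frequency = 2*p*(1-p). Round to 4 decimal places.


Hardy-Weinberg heterozygote frequency:
q = 1 - p = 1 - 0.3581 = 0.6419
2pq = 2 * 0.3581 * 0.6419 = 0.4597

0.4597


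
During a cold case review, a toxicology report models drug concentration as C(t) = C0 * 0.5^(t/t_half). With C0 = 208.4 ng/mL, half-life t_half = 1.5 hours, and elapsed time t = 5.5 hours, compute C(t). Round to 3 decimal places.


Drug concentration decay:
Number of half-lives = t / t_half = 5.5 / 1.5 = 3.666667
Decay factor = 0.5^3.666667 = 0.07874505
C(t) = 208.4 * 0.07874505 = 16.410 ng/mL

16.410


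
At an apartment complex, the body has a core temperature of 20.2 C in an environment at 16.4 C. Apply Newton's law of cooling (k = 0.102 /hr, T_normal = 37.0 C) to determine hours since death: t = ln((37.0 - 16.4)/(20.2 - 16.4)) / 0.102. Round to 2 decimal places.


Using Newton's law of cooling:
t = ln((T_normal - T_ambient) / (T_body - T_ambient)) / k
T_normal - T_ambient = 20.6
T_body - T_ambient = 3.8
Ratio = 5.421053
ln(ratio) = 1.69029
t = 1.69029 / 0.102 = 16.57 hours

16.57


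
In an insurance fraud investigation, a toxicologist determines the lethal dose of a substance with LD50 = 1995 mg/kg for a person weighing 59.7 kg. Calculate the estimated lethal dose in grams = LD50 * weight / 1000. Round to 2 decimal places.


Lethal dose calculation:
Lethal dose = LD50 * body_weight / 1000
= 1995 * 59.7 / 1000
= 119101.5 / 1000
= 119.10 g

119.10


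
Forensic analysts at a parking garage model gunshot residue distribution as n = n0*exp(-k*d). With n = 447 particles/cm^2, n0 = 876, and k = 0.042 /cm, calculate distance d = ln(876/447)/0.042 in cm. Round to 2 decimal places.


GSR distance calculation:
n0/n = 876 / 447 = 1.959732
ln(n0/n) = 0.672808
d = 0.672808 / 0.042 = 16.02 cm

16.02


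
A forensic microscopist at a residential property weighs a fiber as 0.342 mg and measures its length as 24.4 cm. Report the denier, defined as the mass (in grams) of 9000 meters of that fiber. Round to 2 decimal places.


Denier calculation:
Mass in grams = 0.342 mg / 1000 = 0.000342 g
Length in meters = 24.4 cm / 100 = 0.244 m
Linear density = mass / length = 0.000342 / 0.244 = 0.00140164 g/m
Denier = (g/m) * 9000 = 0.00140164 * 9000 = 12.61

12.61


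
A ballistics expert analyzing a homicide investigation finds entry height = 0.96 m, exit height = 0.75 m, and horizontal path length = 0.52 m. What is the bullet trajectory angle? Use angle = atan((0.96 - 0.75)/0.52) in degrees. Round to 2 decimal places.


Bullet trajectory angle:
Height difference = 0.96 - 0.75 = 0.21 m
angle = atan(0.21 / 0.52)
angle = atan(0.403846)
angle = 21.99 degrees

21.99


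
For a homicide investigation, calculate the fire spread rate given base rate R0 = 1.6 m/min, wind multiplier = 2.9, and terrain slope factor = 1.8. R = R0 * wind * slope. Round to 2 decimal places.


Fire spread rate calculation:
R = R0 * wind_factor * slope_factor
= 1.6 * 2.9 * 1.8
= 4.64 * 1.8
= 8.35 m/min

8.35


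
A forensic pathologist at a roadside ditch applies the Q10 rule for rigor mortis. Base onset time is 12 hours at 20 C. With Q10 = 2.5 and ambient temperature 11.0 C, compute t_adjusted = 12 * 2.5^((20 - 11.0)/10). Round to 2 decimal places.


Rigor mortis time adjustment:
Exponent = (T_ref - T_actual) / 10 = (20 - 11.0) / 10 = 0.9
Q10 factor = 2.5^0.9 = 2.28111
t_adjusted = 12 * 2.28111 = 27.37 hours

27.37


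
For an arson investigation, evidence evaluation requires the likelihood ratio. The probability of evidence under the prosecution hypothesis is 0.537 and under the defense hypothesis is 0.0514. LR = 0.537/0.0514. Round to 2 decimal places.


Likelihood ratio calculation:
LR = P(E|Hp) / P(E|Hd)
LR = 0.537 / 0.0514
LR = 10.45

10.45


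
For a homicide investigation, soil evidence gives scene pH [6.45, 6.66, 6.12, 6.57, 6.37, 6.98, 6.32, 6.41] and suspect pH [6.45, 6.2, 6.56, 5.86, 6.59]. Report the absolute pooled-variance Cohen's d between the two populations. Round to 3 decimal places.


Pooled-variance Cohen's d for soil pH comparison:
Scene mean = 51.88 / 8 = 6.485
Suspect mean = 31.66 / 5 = 6.332
Scene sample variance s_s^2 = 0.0662
Suspect sample variance s_c^2 = 0.09317
Pooled variance = ((n_s-1)*s_s^2 + (n_c-1)*s_c^2) / (n_s + n_c - 2) = 0.076007
Pooled SD = sqrt(0.076007) = 0.275694
Mean difference = 0.153
|d| = |0.153| / 0.275694 = 0.555

0.555


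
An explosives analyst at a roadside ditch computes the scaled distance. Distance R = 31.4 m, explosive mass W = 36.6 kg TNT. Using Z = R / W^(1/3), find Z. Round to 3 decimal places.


Scaled distance calculation:
W^(1/3) = 36.6^(1/3) = 3.32017
Z = R / W^(1/3) = 31.4 / 3.32017
Z = 9.457 m/kg^(1/3)

9.457


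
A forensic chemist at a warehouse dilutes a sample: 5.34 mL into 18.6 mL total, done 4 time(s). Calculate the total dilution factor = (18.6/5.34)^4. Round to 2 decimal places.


Dilution factor calculation:
Single dilution = V_total / V_sample = 18.6 / 5.34 ≈ 3.483146
Number of dilutions = 4
Total DF = (18.6 / 5.34)^4 (full precision, rounded at the end) = 147.19

147.19


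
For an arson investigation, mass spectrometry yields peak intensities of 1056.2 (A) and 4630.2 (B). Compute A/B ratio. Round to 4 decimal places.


Spectral peak ratio:
Peak A = 1056.2 counts
Peak B = 4630.2 counts
Ratio = 1056.2 / 4630.2 = 0.2281

0.2281


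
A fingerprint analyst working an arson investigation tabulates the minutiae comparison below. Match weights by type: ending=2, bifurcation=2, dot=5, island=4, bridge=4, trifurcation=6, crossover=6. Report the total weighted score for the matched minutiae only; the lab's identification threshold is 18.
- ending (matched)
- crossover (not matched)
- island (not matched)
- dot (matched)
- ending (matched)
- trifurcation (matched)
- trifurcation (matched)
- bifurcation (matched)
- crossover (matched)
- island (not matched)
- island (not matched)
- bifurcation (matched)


Weighted minutiae match score:
  ending: matched, +2 (running total 2)
  crossover: not matched, +0
  island: not matched, +0
  dot: matched, +5 (running total 7)
  ending: matched, +2 (running total 9)
  trifurcation: matched, +6 (running total 15)
  trifurcation: matched, +6 (running total 21)
  bifurcation: matched, +2 (running total 23)
  crossover: matched, +6 (running total 29)
  island: not matched, +0
  island: not matched, +0
  bifurcation: matched, +2 (running total 31)
Total score = 31
Threshold = 18; verdict = identification

31


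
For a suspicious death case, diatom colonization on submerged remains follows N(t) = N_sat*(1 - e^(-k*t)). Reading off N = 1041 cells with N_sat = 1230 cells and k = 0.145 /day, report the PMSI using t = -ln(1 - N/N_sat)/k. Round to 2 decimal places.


PMSI from diatom colonization curve:
N / N_sat = 1041 / 1230 = 0.846341
1 - N/N_sat = 0.153659
ln(1 - N/N_sat) = -1.873019
t = -ln(1 - N/N_sat) / k = -(-1.873019) / 0.145 = 12.92 days

12.92


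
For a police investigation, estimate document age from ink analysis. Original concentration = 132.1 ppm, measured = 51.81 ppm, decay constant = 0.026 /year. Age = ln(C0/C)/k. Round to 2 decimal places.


Document age estimation:
C0/C = 132.1 / 51.81 = 2.549701
ln(C0/C) = 0.935976
t = 0.935976 / 0.026 = 36.00 years

36.00


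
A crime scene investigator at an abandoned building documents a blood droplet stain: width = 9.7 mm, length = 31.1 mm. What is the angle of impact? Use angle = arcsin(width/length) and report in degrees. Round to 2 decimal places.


Blood spatter impact angle calculation:
width / length = 9.7 / 31.1 = 0.311897
angle = arcsin(0.311897)
angle = 18.17 degrees

18.17


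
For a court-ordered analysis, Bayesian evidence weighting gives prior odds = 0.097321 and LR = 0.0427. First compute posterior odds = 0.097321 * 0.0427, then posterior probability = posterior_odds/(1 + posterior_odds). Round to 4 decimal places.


Bayesian evidence evaluation:
Posterior odds = prior_odds * LR = 0.097321 * 0.0427 = 0.004155607
Posterior probability = posterior_odds / (1 + posterior_odds)
= 0.004155607 / (1 + 0.004155607)
= 0.004155607 / 1.004155607
= 0.0041

0.0041


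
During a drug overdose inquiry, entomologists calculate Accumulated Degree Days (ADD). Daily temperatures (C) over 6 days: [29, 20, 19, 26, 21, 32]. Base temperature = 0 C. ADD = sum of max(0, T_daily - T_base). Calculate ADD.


Computing ADD day by day:
Day 1: max(0, 29 - 0) = 29
Day 2: max(0, 20 - 0) = 20
Day 3: max(0, 19 - 0) = 19
Day 4: max(0, 26 - 0) = 26
Day 5: max(0, 21 - 0) = 21
Day 6: max(0, 32 - 0) = 32
Total ADD = 147

147


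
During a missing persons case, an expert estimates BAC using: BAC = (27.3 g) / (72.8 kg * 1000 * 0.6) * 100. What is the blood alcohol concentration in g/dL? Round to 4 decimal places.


Applying the Widmark formula:
BAC = (dose_g / (body_wt * 1000 * r)) * 100
Denominator = 72.8 * 1000 * 0.6 = 43680
BAC = (27.3 / 43680) * 100
BAC = 0.0625 g/dL

0.0625


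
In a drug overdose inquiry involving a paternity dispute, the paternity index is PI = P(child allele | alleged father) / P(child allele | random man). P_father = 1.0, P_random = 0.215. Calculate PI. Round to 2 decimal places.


Paternity Index calculation:
PI = P(allele|father) / P(allele|random)
PI = 1.0 / 0.215
PI = 4.65

4.65


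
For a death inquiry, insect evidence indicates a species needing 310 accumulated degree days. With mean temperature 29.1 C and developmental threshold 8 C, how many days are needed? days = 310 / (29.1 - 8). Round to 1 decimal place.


Insect development time:
Effective temperature = avg_temp - T_base = 29.1 - 8 = 21.1 C
Days = ADD / effective_temp = 310 / 21.1 = 14.7 days

14.7


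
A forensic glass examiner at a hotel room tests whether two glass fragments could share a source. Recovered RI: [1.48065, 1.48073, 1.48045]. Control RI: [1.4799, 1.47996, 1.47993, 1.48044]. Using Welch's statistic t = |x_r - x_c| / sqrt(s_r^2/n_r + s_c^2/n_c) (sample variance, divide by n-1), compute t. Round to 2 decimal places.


Welch's t-criterion for glass RI comparison:
Recovered mean = sum / n_r = 4.44183 / 3 = 1.48061
Control mean = sum / n_c = 5.92023 / 4 = 1.4800575
Recovered sample variance s_r^2 = 2.08e-08
Control sample variance s_c^2 = 6.5625e-08
Welch SE (unpooled) = sqrt(s_r^2/n_r + s_c^2/n_c) = sqrt(6.93333e-09 + 1.64063e-08) = sqrt(2.33396e-08) = 0.000152773
|mean_r - mean_c| = 0.0005525
t = 0.0005525 / 0.000152773 = 3.62

3.62


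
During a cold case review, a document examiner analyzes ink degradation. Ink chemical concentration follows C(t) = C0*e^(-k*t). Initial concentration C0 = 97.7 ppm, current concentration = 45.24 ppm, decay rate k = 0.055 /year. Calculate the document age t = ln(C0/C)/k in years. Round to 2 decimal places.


Document age estimation:
C0/C = 97.7 / 45.24 = 2.159593
ln(C0/C) = 0.76992
t = 0.76992 / 0.055 = 14.00 years

14.00


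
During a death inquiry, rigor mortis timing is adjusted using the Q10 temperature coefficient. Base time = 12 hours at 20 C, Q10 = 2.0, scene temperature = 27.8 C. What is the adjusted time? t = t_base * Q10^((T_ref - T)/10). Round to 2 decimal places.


Rigor mortis time adjustment:
Exponent = (T_ref - T_actual) / 10 = (20 - 27.8) / 10 = -0.78
Q10 factor = 2.0^-0.78 = 0.58237
t_adjusted = 12 * 0.58237 = 6.99 hours

6.99


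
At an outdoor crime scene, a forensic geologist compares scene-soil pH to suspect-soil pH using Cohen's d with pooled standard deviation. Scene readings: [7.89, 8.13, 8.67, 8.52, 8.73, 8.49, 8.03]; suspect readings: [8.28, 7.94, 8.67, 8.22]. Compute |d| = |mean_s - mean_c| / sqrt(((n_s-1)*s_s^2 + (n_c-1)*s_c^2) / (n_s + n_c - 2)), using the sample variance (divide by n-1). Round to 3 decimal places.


Pooled-variance Cohen's d for soil pH comparison:
Scene mean = 58.46 / 7 = 8.351429
Suspect mean = 33.11 / 4 = 8.2775
Scene sample variance s_s^2 = 0.109614
Suspect sample variance s_c^2 = 0.090425
Pooled variance = ((n_s-1)*s_s^2 + (n_c-1)*s_c^2) / (n_s + n_c - 2) = 0.103218
Pooled SD = sqrt(0.103218) = 0.321276
Mean difference = 0.073929
|d| = |0.073929| / 0.321276 = 0.230

0.230


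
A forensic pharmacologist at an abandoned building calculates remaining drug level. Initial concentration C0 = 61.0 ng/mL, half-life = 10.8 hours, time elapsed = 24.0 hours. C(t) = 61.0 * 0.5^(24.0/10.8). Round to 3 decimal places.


Drug concentration decay:
Number of half-lives = t / t_half = 24.0 / 10.8 = 2.222222
Decay factor = 0.5^2.222222 = 0.21431103
C(t) = 61.0 * 0.21431103 = 13.073 ng/mL

13.073


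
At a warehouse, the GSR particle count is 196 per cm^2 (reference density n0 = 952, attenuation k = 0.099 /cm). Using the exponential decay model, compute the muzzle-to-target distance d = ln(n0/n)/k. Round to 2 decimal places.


GSR distance calculation:
n0/n = 952 / 196 = 4.857143
ln(n0/n) = 1.58045
d = 1.58045 / 0.099 = 15.96 cm

15.96


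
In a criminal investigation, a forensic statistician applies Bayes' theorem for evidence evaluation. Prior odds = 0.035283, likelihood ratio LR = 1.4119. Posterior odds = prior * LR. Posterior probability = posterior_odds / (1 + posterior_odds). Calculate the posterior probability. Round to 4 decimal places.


Bayesian evidence evaluation:
Posterior odds = prior_odds * LR = 0.035283 * 1.4119 = 0.04981607
Posterior probability = posterior_odds / (1 + posterior_odds)
= 0.04981607 / (1 + 0.04981607)
= 0.04981607 / 1.04981607
= 0.0475

0.0475


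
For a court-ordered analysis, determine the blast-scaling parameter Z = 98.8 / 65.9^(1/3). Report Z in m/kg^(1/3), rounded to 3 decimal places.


Scaled distance calculation:
W^(1/3) = 65.9^(1/3) = 4.039198
Z = R / W^(1/3) = 98.8 / 4.039198
Z = 24.460 m/kg^(1/3)

24.460


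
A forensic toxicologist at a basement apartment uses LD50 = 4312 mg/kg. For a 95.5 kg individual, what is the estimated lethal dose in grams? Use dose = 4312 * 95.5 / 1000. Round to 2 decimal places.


Lethal dose calculation:
Lethal dose = LD50 * body_weight / 1000
= 4312 * 95.5 / 1000
= 411796 / 1000
= 411.80 g

411.80


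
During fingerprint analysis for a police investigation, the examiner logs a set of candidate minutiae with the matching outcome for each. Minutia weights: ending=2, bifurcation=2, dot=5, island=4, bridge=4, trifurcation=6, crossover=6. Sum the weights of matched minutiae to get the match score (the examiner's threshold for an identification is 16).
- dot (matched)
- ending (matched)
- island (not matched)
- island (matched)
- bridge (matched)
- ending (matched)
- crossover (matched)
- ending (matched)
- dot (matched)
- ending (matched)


Weighted minutiae match score:
  dot: matched, +5 (running total 5)
  ending: matched, +2 (running total 7)
  island: not matched, +0
  island: matched, +4 (running total 11)
  bridge: matched, +4 (running total 15)
  ending: matched, +2 (running total 17)
  crossover: matched, +6 (running total 23)
  ending: matched, +2 (running total 25)
  dot: matched, +5 (running total 30)
  ending: matched, +2 (running total 32)
Total score = 32
Threshold = 16; verdict = identification

32


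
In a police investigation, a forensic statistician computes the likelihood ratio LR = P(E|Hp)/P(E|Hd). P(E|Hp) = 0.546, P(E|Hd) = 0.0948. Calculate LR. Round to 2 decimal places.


Likelihood ratio calculation:
LR = P(E|Hp) / P(E|Hd)
LR = 0.546 / 0.0948
LR = 5.76

5.76


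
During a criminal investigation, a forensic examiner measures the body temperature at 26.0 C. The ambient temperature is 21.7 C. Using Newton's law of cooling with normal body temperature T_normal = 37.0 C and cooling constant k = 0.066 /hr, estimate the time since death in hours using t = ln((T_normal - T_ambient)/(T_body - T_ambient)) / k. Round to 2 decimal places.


Using Newton's law of cooling:
t = ln((T_normal - T_ambient) / (T_body - T_ambient)) / k
T_normal - T_ambient = 15.3
T_body - T_ambient = 4.3
Ratio = 3.55814
ln(ratio) = 1.269238
t = 1.269238 / 0.066 = 19.23 hours

19.23


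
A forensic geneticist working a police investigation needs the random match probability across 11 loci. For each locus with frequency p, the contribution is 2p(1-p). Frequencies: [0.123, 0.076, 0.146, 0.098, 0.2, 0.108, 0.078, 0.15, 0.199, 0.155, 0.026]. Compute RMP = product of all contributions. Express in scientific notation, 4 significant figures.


Computing RMP for 11 loci:
Locus 1: 2 * 0.123 * 0.877 = 0.215742
Locus 2: 2 * 0.076 * 0.924 = 0.140448
Locus 3: 2 * 0.146 * 0.854 = 0.249368
Locus 4: 2 * 0.098 * 0.902 = 0.176792
Locus 5: 2 * 0.2 * 0.8 = 0.32
Locus 6: 2 * 0.108 * 0.892 = 0.192672
Locus 7: 2 * 0.078 * 0.922 = 0.143832
Locus 8: 2 * 0.15 * 0.85 = 0.255
Locus 9: 2 * 0.199 * 0.801 = 0.318798
Locus 10: 2 * 0.155 * 0.845 = 0.26195
Locus 11: 2 * 0.026 * 0.974 = 0.050648
RMP = 1.278e-08

1.278e-08


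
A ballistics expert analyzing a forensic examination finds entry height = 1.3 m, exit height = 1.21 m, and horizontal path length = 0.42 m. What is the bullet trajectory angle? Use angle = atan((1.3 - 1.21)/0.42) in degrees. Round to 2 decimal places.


Bullet trajectory angle:
Height difference = 1.3 - 1.21 = 0.09 m
angle = atan(0.09 / 0.42)
angle = atan(0.214286)
angle = 12.09 degrees

12.09


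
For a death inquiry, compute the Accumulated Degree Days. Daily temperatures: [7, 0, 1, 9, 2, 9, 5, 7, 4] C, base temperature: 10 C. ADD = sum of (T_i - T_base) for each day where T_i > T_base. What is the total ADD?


Computing ADD day by day:
Day 1: max(0, 7 - 10) = 0
Day 2: max(0, 0 - 10) = 0
Day 3: max(0, 1 - 10) = 0
Day 4: max(0, 9 - 10) = 0
Day 5: max(0, 2 - 10) = 0
Day 6: max(0, 9 - 10) = 0
Day 7: max(0, 5 - 10) = 0
Day 8: max(0, 7 - 10) = 0
Day 9: max(0, 4 - 10) = 0
Total ADD = 0

0


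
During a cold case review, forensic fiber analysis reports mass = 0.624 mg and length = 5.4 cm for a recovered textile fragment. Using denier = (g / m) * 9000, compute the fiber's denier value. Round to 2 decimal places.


Denier calculation:
Mass in grams = 0.624 mg / 1000 = 0.000624 g
Length in meters = 5.4 cm / 100 = 0.054 m
Linear density = mass / length = 0.000624 / 0.054 = 0.01155556 g/m
Denier = (g/m) * 9000 = 0.01155556 * 9000 = 104.00

104.00


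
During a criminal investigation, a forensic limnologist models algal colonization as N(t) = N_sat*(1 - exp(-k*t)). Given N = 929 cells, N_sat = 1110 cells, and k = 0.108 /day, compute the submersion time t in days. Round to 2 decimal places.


PMSI from diatom colonization curve:
N / N_sat = 929 / 1110 = 0.836937
1 - N/N_sat = 0.163063
ln(1 - N/N_sat) = -1.813619
t = -ln(1 - N/N_sat) / k = -(-1.813619) / 0.108 = 16.79 days

16.79


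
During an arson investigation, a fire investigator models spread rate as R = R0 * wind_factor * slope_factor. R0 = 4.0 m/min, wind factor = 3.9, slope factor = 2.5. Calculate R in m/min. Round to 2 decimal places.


Fire spread rate calculation:
R = R0 * wind_factor * slope_factor
= 4.0 * 3.9 * 2.5
= 15.6 * 2.5
= 39.00 m/min

39.00


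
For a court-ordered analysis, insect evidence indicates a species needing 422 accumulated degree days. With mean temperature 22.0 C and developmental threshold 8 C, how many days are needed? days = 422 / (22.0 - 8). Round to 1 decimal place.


Insect development time:
Effective temperature = avg_temp - T_base = 22.0 - 8 = 14.0 C
Days = ADD / effective_temp = 422 / 14.0 = 30.1 days

30.1


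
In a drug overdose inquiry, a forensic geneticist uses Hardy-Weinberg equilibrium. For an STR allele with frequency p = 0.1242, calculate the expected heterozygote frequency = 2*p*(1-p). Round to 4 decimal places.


Hardy-Weinberg heterozygote frequency:
q = 1 - p = 1 - 0.1242 = 0.8758
2pq = 2 * 0.1242 * 0.8758 = 0.2175

0.2175


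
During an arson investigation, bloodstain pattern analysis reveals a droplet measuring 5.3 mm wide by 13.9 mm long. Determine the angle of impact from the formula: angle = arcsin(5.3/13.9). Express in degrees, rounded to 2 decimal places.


Blood spatter impact angle calculation:
width / length = 5.3 / 13.9 = 0.381295
angle = arcsin(0.381295)
angle = 22.41 degrees

22.41


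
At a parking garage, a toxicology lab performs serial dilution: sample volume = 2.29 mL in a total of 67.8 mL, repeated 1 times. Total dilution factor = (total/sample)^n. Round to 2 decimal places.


Dilution factor calculation:
Single dilution = V_total / V_sample = 67.8 / 2.29 ≈ 29.606987
Number of dilutions = 1
Total DF = (67.8 / 2.29)^1 (full precision, rounded at the end) = 29.61

29.61


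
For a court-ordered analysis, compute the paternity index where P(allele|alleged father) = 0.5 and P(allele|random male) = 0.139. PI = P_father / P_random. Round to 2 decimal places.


Paternity Index calculation:
PI = P(allele|father) / P(allele|random)
PI = 0.5 / 0.139
PI = 3.60

3.60


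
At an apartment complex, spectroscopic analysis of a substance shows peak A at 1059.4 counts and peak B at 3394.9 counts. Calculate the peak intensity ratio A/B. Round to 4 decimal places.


Spectral peak ratio:
Peak A = 1059.4 counts
Peak B = 3394.9 counts
Ratio = 1059.4 / 3394.9 = 0.3121

0.3121


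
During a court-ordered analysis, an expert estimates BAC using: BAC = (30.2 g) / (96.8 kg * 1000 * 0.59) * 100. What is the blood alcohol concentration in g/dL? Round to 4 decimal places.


Applying the Widmark formula:
BAC = (dose_g / (body_wt * 1000 * r)) * 100
Denominator = 96.8 * 1000 * 0.59 = 57112
BAC = (30.2 / 57112) * 100
BAC = 0.0529 g/dL

0.0529


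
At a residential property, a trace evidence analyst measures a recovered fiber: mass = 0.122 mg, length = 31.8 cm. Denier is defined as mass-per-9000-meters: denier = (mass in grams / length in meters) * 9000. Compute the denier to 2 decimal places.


Denier calculation:
Mass in grams = 0.122 mg / 1000 = 0.000122 g
Length in meters = 31.8 cm / 100 = 0.318 m
Linear density = mass / length = 0.000122 / 0.318 = 0.00038365 g/m
Denier = (g/m) * 9000 = 0.00038365 * 9000 = 3.45

3.45


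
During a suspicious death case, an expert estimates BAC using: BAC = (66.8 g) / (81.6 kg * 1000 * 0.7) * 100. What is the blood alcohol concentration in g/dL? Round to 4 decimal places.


Applying the Widmark formula:
BAC = (dose_g / (body_wt * 1000 * r)) * 100
Denominator = 81.6 * 1000 * 0.7 = 57120
BAC = (66.8 / 57120) * 100
BAC = 0.1169 g/dL

0.1169


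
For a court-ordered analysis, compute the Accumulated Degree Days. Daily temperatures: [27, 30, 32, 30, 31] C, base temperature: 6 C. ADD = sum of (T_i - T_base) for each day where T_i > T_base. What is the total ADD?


Computing ADD day by day:
Day 1: max(0, 27 - 6) = 21
Day 2: max(0, 30 - 6) = 24
Day 3: max(0, 32 - 6) = 26
Day 4: max(0, 30 - 6) = 24
Day 5: max(0, 31 - 6) = 25
Total ADD = 120

120


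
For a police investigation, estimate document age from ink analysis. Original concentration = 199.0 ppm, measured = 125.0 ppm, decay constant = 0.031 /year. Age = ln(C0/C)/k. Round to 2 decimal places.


Document age estimation:
C0/C = 199.0 / 125.0 = 1.592
ln(C0/C) = 0.464991
t = 0.464991 / 0.031 = 15.00 years

15.00


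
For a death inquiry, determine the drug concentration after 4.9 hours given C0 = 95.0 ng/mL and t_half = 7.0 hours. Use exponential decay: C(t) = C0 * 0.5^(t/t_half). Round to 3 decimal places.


Drug concentration decay:
Number of half-lives = t / t_half = 4.9 / 7.0 = 0.7
Decay factor = 0.5^0.7 = 0.61557221
C(t) = 95.0 * 0.61557221 = 58.479 ng/mL

58.479


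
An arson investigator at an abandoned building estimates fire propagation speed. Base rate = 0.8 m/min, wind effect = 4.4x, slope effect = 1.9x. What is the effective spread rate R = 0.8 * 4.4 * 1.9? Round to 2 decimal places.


Fire spread rate calculation:
R = R0 * wind_factor * slope_factor
= 0.8 * 4.4 * 1.9
= 3.52 * 1.9
= 6.69 m/min

6.69


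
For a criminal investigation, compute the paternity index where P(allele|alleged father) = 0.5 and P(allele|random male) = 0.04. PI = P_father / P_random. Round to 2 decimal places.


Paternity Index calculation:
PI = P(allele|father) / P(allele|random)
PI = 0.5 / 0.04
PI = 12.50

12.50


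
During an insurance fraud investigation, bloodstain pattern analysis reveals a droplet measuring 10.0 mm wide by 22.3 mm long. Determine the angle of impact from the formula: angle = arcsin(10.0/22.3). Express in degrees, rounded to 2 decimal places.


Blood spatter impact angle calculation:
width / length = 10.0 / 22.3 = 0.44843
angle = arcsin(0.44843)
angle = 26.64 degrees

26.64


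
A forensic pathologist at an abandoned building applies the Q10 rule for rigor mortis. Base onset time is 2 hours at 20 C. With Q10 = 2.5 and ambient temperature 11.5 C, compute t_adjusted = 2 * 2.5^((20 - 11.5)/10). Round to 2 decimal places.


Rigor mortis time adjustment:
Exponent = (T_ref - T_actual) / 10 = (20 - 11.5) / 10 = 0.85
Q10 factor = 2.5^0.85 = 2.17896
t_adjusted = 2 * 2.17896 = 4.36 hours

4.36


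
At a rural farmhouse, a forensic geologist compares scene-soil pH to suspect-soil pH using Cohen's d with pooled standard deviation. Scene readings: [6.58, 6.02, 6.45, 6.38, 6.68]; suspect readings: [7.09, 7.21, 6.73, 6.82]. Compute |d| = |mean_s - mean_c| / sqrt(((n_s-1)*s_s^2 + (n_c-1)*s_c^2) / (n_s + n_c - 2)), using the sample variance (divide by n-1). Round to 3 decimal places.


Pooled-variance Cohen's d for soil pH comparison:
Scene mean = 32.11 / 5 = 6.422
Suspect mean = 27.85 / 4 = 6.9625
Scene sample variance s_s^2 = 0.06392
Suspect sample variance s_c^2 = 0.050625
Pooled variance = ((n_s-1)*s_s^2 + (n_c-1)*s_c^2) / (n_s + n_c - 2) = 0.058222
Pooled SD = sqrt(0.058222) = 0.241292
Mean difference = -0.5405
|d| = |-0.5405| / 0.241292 = 2.240

2.240


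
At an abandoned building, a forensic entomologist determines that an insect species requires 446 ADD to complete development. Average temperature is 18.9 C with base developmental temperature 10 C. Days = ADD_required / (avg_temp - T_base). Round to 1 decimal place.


Insect development time:
Effective temperature = avg_temp - T_base = 18.9 - 10 = 8.9 C
Days = ADD / effective_temp = 446 / 8.9 = 50.1 days

50.1


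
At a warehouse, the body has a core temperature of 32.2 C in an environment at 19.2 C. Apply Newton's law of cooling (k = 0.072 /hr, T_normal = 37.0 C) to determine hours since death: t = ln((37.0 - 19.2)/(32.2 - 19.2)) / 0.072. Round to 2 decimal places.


Using Newton's law of cooling:
t = ln((T_normal - T_ambient) / (T_body - T_ambient)) / k
T_normal - T_ambient = 17.8
T_body - T_ambient = 13.0
Ratio = 1.369231
ln(ratio) = 0.314249
t = 0.314249 / 0.072 = 4.36 hours

4.36


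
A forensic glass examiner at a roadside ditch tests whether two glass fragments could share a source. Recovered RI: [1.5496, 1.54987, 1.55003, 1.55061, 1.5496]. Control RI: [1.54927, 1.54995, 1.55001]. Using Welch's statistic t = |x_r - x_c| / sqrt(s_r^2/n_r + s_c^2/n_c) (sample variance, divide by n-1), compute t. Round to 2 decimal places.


Welch's t-criterion for glass RI comparison:
Recovered mean = sum / n_r = 7.74971 / 5 = 1.549942
Control mean = sum / n_c = 4.64923 / 3 = 1.5497433
Recovered sample variance s_r^2 = 1.7327e-07
Control sample variance s_c^2 = 1.68933e-07
Welch SE (unpooled) = sqrt(s_r^2/n_r + s_c^2/n_c) = sqrt(3.4654e-08 + 5.63111e-08) = sqrt(9.09651e-08) = 0.000301604
|mean_r - mean_c| = 0.000198667
t = 0.000198667 / 0.000301604 = 0.66

0.66


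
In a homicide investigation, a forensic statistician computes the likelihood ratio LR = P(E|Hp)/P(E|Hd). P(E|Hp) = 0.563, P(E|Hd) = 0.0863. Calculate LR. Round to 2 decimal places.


Likelihood ratio calculation:
LR = P(E|Hp) / P(E|Hd)
LR = 0.563 / 0.0863
LR = 6.52

6.52


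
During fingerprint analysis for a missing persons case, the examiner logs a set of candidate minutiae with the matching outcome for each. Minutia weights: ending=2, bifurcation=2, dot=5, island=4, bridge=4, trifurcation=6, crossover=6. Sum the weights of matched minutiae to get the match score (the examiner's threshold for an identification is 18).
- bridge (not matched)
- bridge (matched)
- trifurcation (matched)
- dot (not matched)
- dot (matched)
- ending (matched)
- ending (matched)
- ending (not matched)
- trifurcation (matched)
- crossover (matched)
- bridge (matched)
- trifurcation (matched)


Weighted minutiae match score:
  bridge: not matched, +0
  bridge: matched, +4 (running total 4)
  trifurcation: matched, +6 (running total 10)
  dot: not matched, +0
  dot: matched, +5 (running total 15)
  ending: matched, +2 (running total 17)
  ending: matched, +2 (running total 19)
  ending: not matched, +0
  trifurcation: matched, +6 (running total 25)
  crossover: matched, +6 (running total 31)
  bridge: matched, +4 (running total 35)
  trifurcation: matched, +6 (running total 41)
Total score = 41
Threshold = 18; verdict = identification

41
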